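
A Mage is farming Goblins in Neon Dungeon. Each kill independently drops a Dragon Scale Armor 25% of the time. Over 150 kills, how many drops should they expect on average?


Expected drops = kills * (drop_rate / 100)
= 150 * (25 / 100)
= 150 * 0.25
= 37.5

37.5 drops


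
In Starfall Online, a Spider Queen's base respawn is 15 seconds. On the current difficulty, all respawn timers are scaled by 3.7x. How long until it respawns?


Respawn time = base * multiplier
= 15 * 3.7
= 55.5 seconds

55.5 seconds


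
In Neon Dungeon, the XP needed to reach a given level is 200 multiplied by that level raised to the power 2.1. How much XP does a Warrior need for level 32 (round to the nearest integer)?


XP = 200 * level^2.1
Substitute level = 32:
XP = 200 * 32^2.1
= 200 * 1448.1547
= 289631

289631 XP


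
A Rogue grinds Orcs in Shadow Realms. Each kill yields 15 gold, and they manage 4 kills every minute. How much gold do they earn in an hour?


Gold per minute = 15 * 4 = 60
Gold per hour = 60 * 60 = 3600

3600 gold/hour


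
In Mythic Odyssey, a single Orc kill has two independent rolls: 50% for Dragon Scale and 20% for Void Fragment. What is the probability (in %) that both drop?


For independent events, P(both) = P(A) * P(B)
= 50% * 20%
= 1000 / 100 %
= 10.0%

10.0%


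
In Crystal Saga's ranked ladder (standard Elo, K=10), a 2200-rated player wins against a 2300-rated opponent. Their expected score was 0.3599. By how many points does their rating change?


Elo update: delta = K * (S - Ea), where S = 1 (wins)
S - Ea = 1 - 0.3599 = 0.6401
Rating change = 10 * 0.6401
= 6.40

6.40 rating points


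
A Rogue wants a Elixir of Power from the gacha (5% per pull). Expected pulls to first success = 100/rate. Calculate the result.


Expected pulls for a geometric distribution = 1/p = 100 / rate%
= 100 / 5
= 20.0

20.0 pulls


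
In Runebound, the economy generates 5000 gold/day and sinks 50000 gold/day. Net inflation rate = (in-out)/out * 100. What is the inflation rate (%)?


Net gold = 5000 - 50000 = -45000
Inflation rate = net / sunk * 100 = -45000 / 50000 * 100
= -0.9 * 100
= -90.00%

-90.00%


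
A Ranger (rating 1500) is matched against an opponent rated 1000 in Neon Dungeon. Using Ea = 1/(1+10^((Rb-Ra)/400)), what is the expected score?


Elo expected score: Ea = 1/(1 + 10^((Rb-Ra)/400))
Rb - Ra = 1000 - 1500 = -500
(Rb-Ra)/400 = -500/400 = -1.25
10^-1.25 = 0.056234
Ea = 1/(1 + 0.056234) = 1/1.056234 = 0.9468

0.9468


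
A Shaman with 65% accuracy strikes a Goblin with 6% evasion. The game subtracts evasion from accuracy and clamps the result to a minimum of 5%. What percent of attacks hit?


accuracy - evasion = 65 - 6 = 59
Apply floor: max(59, 5) = 59
Hit chance = 59%

59%


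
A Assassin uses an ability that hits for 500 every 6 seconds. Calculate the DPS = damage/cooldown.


DPS = damage / cooldown
= 500 / 6
= 83.33

83.33 DPS


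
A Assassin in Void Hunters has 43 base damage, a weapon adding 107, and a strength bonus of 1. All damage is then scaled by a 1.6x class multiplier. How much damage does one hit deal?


Sum base + weapon + str = 43 + 107 + 1 = 151
Multiply by 1.6:
151 * 1.6 = 241.6

241.6 damage


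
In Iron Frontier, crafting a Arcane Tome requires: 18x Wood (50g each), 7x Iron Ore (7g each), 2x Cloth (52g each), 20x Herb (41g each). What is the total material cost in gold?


Cost breakdown:
  Wood: 18 * 50 = 900
  Iron Ore: 7 * 7 = 49
  Cloth: 2 * 52 = 104
  Herb: 20 * 41 = 820
Total = 900 + 49 + 104 + 820 = 1873

1873 gold


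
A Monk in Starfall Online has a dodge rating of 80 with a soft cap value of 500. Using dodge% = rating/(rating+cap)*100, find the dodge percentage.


dodge% = 80 / (80 + 500) * 100
= 80 / 580 * 100
= 0.137931 * 100
= 13.79%

13.79%


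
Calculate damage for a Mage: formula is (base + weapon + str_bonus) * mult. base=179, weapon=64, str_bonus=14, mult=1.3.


Sum base + weapon + str = 179 + 64 + 14 = 257
Multiply by 1.3:
257 * 1.3 = 334.1

334.1 damage


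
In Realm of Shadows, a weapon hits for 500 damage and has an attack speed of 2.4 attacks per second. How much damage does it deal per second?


DPS = damage * attack_speed
= 500 * 2.4
= 1200.0

1200.0 DPS


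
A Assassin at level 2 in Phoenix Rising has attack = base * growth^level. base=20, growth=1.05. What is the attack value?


value = base * growth^level
= 20 * 1.05^2
= 20 * 1.1025
= 22.05

22.05 attack


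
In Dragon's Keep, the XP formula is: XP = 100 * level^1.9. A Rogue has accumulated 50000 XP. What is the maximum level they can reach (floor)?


XP = 100 * level^1.9, so level = (XP / 100)^(1/1.9)
= (50000 / 100)^(1/1.9)
= 500.0^0.5263
= 26.3336
Floor: level = 26

level 26


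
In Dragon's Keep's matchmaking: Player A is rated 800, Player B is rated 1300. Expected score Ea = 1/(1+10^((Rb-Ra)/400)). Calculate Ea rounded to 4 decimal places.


Elo expected score: Ea = 1/(1 + 10^((Rb-Ra)/400))
Rb - Ra = 1300 - 800 = 500
(Rb-Ra)/400 = 500/400 = 1.25
10^1.25 = 17.782794
Ea = 1/(1 + 17.782794) = 1/18.782794 = 0.0532

0.0532


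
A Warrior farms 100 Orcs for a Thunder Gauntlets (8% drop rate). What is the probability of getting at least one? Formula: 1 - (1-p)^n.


P(at least one) = 1 - P(none) = 1 - (1-p)^n
p = 8/100 = 0.08
1 - p = 0.92
(1 - p)^100 = 0.92^100 = 0.000239
P(at least one) = 1 - 0.000239 = 0.9998

0.9998


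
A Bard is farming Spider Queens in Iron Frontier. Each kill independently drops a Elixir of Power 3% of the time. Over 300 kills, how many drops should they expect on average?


Expected drops = kills * (drop_rate / 100)
= 300 * (3 / 100)
= 300 * 0.03
= 9.0

9.0 drops


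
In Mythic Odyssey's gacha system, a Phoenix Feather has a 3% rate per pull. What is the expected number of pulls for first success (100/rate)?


Expected pulls for a geometric distribution = 1/p = 100 / rate%
= 100 / 3
= 33.33

33.33 pulls


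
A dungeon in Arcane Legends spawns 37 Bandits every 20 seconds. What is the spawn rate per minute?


Spawns per minute = count * (60 / interval)
= 37 * (60 / 20)
= 37 * 3.0
= 111.0

111.0 per minute


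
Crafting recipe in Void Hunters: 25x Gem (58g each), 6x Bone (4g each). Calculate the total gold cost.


Cost breakdown:
  Gem: 25 * 58 = 1450
  Bone: 6 * 4 = 24
Total = 1450 + 24 = 1474

1474 gold


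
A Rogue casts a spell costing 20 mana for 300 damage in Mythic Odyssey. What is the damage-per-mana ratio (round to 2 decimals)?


Efficiency = damage / mana
= 300 / 20
= 15.00

15.00 dmg/mana


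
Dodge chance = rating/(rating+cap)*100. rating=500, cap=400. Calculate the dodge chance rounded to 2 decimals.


dodge% = 500 / (500 + 400) * 100
= 500 / 900 * 100
= 0.555556 * 100
= 55.56%

55.56%


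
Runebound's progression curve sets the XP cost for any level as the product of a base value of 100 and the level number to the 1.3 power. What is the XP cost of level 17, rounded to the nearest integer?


XP = 100 * level^1.3
Substitute level = 17:
XP = 100 * 17^1.3
= 100 * 39.7726
= 3977

3977 XP


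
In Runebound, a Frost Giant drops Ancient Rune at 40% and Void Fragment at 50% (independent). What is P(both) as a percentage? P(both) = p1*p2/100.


For independent events, P(both) = P(A) * P(B)
= 40% * 50%
= 2000 / 100 %
= 20.0%

20.0%


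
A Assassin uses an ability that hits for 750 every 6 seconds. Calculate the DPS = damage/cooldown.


DPS = damage / cooldown
= 750 / 6
= 125.00

125.00 DPS


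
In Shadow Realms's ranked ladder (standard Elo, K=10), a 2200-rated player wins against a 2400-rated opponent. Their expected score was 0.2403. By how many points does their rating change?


Elo update: delta = K * (S - Ea), where S = 1 (wins)
S - Ea = 1 - 0.2403 = 0.7597
Rating change = 10 * 0.7597
= 7.60

7.60 rating points


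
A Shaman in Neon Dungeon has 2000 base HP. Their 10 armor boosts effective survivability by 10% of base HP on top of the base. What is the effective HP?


EHP = 2000 * (1 + 10/100)
= 2000 * (1 + 0.1)
= 2000 * 1.1
= 2200.0

2200.0 EHP


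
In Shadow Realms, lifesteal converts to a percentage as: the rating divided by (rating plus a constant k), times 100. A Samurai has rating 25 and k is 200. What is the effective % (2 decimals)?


effective% = rating / (rating + k) * 100
= 25 / (25 + 200) * 100
= 25 / 225 * 100
= 0.111111 * 100
= 11.11%

11.11%


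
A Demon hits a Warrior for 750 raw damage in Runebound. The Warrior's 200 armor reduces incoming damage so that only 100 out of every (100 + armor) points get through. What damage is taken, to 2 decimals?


actual = 750 * 100 / (100 + 200)
= 750 * 100 / 300
= 75000 / 300
= 250.00

250.00 damage


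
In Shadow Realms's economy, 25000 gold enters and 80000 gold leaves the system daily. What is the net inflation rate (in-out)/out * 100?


Net gold = 25000 - 80000 = -55000
Inflation rate = net / sunk * 100 = -55000 / 80000 * 100
= -0.6875 * 100
= -68.75%

-68.75%


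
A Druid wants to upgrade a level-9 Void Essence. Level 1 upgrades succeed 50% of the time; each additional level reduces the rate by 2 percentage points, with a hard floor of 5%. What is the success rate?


raw_rate = 50 - 2 * (9 - 1)
= 50 - 2 * 8
= 50 - 16
= 34
Apply floor: max(34, 5) = 34%

34%


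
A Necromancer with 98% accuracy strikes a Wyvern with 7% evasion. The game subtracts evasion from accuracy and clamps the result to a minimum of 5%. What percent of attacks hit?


accuracy - evasion = 98 - 7 = 91
Apply floor: max(91, 5) = 91
Hit chance = 91%

91%


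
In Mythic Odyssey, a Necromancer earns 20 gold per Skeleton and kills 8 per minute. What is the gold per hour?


Gold per minute = 20 * 8 = 160
Gold per hour = 160 * 60 = 9600

9600 gold/hour


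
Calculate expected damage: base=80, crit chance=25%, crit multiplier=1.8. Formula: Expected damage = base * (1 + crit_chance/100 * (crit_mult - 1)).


E[dmg] = base * (1 + crit_chance * (crit_mult - 1))
cc as decimal = 25/100 = 0.25
cm - 1 = 1.8 - 1 = 0.8
Bonus factor = 0.25 * 0.8 = 0.2
Total multiplier = 1 + 0.2 = 1.2
Expected damage = 80 * 1.2 = 96.00

96.00 damage


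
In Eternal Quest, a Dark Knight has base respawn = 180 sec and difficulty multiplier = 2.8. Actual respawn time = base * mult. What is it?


Respawn time = base * multiplier
= 180 * 2.8
= 504.0 seconds

504.0 seconds


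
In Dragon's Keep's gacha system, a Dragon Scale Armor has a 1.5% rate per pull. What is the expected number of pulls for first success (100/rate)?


Expected pulls for a geometric distribution = 1/p = 100 / rate%
= 100 / 1.5
= 66.67

66.67 pulls


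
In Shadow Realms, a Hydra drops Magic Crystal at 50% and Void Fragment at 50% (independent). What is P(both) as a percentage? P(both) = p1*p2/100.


For independent events, P(both) = P(A) * P(B)
= 50% * 50%
= 2500 / 100 %
= 25.0%

25.0%


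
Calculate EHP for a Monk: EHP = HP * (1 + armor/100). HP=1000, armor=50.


EHP = 1000 * (1 + 50/100)
= 1000 * (1 + 0.5)
= 1000 * 1.5
= 1500.0

1500.0 EHP


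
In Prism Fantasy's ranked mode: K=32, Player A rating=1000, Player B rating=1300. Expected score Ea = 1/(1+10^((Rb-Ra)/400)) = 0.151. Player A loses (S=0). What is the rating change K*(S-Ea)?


Elo update: delta = K * (S - Ea), where S = 0 (loses)
S - Ea = 0 - 0.151 = -0.151
Rating change = 32 * -0.151
= -4.83

-4.83 rating points


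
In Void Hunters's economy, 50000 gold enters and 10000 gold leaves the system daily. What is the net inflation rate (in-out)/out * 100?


Net gold = 50000 - 10000 = 40000
Inflation rate = net / sunk * 100 = 40000 / 10000 * 100
= 4.0 * 100
= 400.00%

400.00%


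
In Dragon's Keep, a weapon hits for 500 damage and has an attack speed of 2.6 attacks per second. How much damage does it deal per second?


DPS = damage * attack_speed
= 500 * 2.6
= 1300.0

1300.0 DPS


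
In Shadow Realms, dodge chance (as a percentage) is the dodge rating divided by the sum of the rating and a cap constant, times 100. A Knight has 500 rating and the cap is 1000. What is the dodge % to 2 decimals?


dodge% = 500 / (500 + 1000) * 100
= 500 / 1500 * 100
= 0.333333 * 100
= 33.33%

33.33%


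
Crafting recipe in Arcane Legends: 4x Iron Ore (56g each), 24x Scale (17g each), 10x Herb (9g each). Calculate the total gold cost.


Cost breakdown:
  Iron Ore: 4 * 56 = 224
  Scale: 24 * 17 = 408
  Herb: 10 * 9 = 90
Total = 224 + 408 + 90 = 722

722 gold


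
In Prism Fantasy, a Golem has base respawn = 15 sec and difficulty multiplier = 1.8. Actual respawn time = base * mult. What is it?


Respawn time = base * multiplier
= 15 * 1.8
= 27.0 seconds

27.0 seconds


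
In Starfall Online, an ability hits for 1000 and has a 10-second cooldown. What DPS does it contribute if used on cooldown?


DPS = damage / cooldown
= 1000 / 10
= 100.00

100.00 DPS


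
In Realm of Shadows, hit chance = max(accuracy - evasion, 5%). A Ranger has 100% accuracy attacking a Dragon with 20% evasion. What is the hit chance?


accuracy - evasion = 100 - 20 = 80
Apply floor: max(80, 5) = 80
Hit chance = 80%

80%


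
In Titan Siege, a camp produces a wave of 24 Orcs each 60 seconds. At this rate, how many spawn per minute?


Spawns per minute = count * (60 / interval)
= 24 * (60 / 60)
= 24 * 1.0
= 24.0

24.0 per minute


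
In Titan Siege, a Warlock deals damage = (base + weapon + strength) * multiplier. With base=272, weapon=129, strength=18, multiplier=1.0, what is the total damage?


Sum base + weapon + str = 272 + 129 + 18 = 419
Multiply by 1.0:
419 * 1.0 = 419.0

419.0 damage


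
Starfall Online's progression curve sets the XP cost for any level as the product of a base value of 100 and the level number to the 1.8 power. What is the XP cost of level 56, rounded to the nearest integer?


XP = 100 * level^1.8
Substitute level = 56:
XP = 100 * 56^1.8
= 100 * 1401.9691
= 140197

140197 XP


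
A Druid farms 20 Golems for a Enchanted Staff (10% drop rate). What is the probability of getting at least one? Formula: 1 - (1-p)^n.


P(at least one) = 1 - P(none) = 1 - (1-p)^n
p = 10/100 = 0.1
1 - p = 0.9
(1 - p)^20 = 0.9^20 = 0.121577
P(at least one) = 1 - 0.121577 = 0.8784

0.8784


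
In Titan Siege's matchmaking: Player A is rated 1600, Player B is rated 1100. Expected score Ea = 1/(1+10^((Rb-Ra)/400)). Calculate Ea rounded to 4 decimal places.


Elo expected score: Ea = 1/(1 + 10^((Rb-Ra)/400))
Rb - Ra = 1100 - 1600 = -500
(Rb-Ra)/400 = -500/400 = -1.25
10^-1.25 = 0.056234
Ea = 1/(1 + 0.056234) = 1/1.056234 = 0.9468

0.9468


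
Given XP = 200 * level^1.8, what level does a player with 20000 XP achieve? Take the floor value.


XP = 200 * level^1.8, so level = (XP / 200)^(1/1.8)
= (20000 / 200)^(1/1.8)
= 100.0^0.5556
= 12.9155
Floor: level = 12

level 12


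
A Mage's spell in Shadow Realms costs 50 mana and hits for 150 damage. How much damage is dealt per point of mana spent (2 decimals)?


Efficiency = damage / mana
= 150 / 50
= 3.00

3.00 dmg/mana


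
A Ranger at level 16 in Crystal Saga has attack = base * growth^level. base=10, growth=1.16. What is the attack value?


value = base * growth^level
= 10 * 1.16^16
= 10 * 10.748004
= 107.48

107.48 attack


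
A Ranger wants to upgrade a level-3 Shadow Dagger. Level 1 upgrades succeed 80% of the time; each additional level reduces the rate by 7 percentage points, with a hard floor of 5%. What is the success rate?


raw_rate = 80 - 7 * (3 - 1)
= 80 - 7 * 2
= 80 - 14
= 66
Apply floor: max(66, 5) = 66%

66%


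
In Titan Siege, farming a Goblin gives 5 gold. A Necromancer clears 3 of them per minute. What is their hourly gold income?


Gold per minute = 5 * 3 = 15
Gold per hour = 15 * 60 = 900

900 gold/hour


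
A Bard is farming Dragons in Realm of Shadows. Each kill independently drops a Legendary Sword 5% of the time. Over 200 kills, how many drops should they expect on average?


Expected drops = kills * (drop_rate / 100)
= 200 * (5 / 100)
= 200 * 0.05
= 10.0

10.0 drops


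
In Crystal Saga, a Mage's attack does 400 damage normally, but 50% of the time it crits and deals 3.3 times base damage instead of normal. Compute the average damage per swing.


E[dmg] = base * (1 + crit_chance * (crit_mult - 1))
cc as decimal = 50/100 = 0.5
cm - 1 = 3.3 - 1 = 2.3
Bonus factor = 0.5 * 2.3 = 1.15
Total multiplier = 1 + 1.15 = 2.15
Expected damage = 400 * 2.15 = 860.00

860.00 damage


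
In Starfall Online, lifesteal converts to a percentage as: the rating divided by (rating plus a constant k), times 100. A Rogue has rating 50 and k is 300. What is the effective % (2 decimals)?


effective% = rating / (rating + k) * 100
= 50 / (50 + 300) * 100
= 50 / 350 * 100
= 0.142857 * 100
= 14.29%

14.29%


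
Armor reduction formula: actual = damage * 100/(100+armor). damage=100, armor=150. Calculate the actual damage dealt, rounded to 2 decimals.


actual = 100 * 100 / (100 + 150)
= 100 * 100 / 250
= 10000 / 250
= 40.00

40.00 damage


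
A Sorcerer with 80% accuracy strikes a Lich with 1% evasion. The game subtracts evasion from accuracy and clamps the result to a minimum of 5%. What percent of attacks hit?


accuracy - evasion = 80 - 1 = 79
Apply floor: max(79, 5) = 79
Hit chance = 79%

79%


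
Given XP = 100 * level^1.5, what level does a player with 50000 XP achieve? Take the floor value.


XP = 100 * level^1.5, so level = (XP / 100)^(1/1.5)
= (50000 / 100)^(1/1.5)
= 500.0^0.6667
= 62.9961
Floor: level = 62

level 62


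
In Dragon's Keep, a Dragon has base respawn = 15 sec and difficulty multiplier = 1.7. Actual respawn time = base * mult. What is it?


Respawn time = base * multiplier
= 15 * 1.7
= 25.5 seconds

25.5 seconds


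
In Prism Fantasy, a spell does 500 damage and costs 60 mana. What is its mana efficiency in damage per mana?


Efficiency = damage / mana
= 500 / 60
= 8.33

8.33 dmg/mana


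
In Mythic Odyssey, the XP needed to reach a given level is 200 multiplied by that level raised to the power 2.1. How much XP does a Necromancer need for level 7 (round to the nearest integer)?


XP = 200 * level^2.1
Substitute level = 7:
XP = 200 * 7^2.1
= 200 * 59.5259
= 11905

11905 XP


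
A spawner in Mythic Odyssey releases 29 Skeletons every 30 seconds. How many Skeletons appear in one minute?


Spawns per minute = count * (60 / interval)
= 29 * (60 / 30)
= 29 * 2.0
= 58.0

58.0 per minute


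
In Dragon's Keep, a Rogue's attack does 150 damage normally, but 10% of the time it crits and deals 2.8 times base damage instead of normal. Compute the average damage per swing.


E[dmg] = base * (1 + crit_chance * (crit_mult - 1))
cc as decimal = 10/100 = 0.1
cm - 1 = 2.8 - 1 = 1.8
Bonus factor = 0.1 * 1.8 = 0.18
Total multiplier = 1 + 0.18 = 1.18
Expected damage = 150 * 1.18 = 177.00

177.00 damage


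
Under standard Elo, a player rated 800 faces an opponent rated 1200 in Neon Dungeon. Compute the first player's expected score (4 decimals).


Elo expected score: Ea = 1/(1 + 10^((Rb-Ra)/400))
Rb - Ra = 1200 - 800 = 400
(Rb-Ra)/400 = 400/400 = 1.0
10^1.0 = 10.0
Ea = 1/(1 + 10.0) = 1/11.0 = 0.0909

0.0909


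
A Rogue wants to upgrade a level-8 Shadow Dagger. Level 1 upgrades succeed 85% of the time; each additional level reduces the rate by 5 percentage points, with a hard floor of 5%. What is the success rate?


raw_rate = 85 - 5 * (8 - 1)
= 85 - 5 * 7
= 85 - 35
= 50
Apply floor: max(50, 5) = 50%

50%


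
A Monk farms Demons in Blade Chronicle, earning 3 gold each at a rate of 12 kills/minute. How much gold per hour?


Gold per minute = 3 * 12 = 36
Gold per hour = 36 * 60 = 2160

2160 gold/hour


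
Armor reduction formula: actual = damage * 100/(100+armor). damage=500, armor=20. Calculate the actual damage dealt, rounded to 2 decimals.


actual = 500 * 100 / (100 + 20)
= 500 * 100 / 120
= 50000 / 120
= 416.67

416.67 damage


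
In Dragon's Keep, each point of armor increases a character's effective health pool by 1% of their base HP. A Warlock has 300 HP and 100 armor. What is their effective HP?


EHP = 300 * (1 + 100/100)
= 300 * (1 + 1.0)
= 300 * 2.0
= 600.0

600.0 EHP


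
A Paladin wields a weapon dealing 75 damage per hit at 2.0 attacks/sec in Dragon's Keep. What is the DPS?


DPS = damage * attack_speed
= 75 * 2.0
= 150.0

150.0 DPS


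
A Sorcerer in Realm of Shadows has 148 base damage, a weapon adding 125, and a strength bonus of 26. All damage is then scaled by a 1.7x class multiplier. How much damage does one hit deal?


Sum base + weapon + str = 148 + 125 + 26 = 299
Multiply by 1.7:
299 * 1.7 = 508.3

508.3 damage


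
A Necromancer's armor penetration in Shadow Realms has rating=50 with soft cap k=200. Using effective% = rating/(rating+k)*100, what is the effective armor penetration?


effective% = rating / (rating + k) * 100
= 50 / (50 + 200) * 100
= 50 / 250 * 100
= 0.2 * 100
= 20.00%

20.00%


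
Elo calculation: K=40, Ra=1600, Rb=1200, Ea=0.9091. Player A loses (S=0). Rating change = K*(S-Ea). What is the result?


Elo update: delta = K * (S - Ea), where S = 0 (loses)
S - Ea = 0 - 0.9091 = -0.9091
Rating change = 40 * -0.9091
= -36.36

-36.36 rating points


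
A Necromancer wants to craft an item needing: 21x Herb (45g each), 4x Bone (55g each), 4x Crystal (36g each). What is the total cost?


Cost breakdown:
  Herb: 21 * 45 = 945
  Bone: 4 * 55 = 220
  Crystal: 4 * 36 = 144
Total = 945 + 220 + 144 = 1309

1309 gold


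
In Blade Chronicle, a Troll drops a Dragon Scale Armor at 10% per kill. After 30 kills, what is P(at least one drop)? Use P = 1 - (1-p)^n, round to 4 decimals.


P(at least one) = 1 - P(none) = 1 - (1-p)^n
p = 10/100 = 0.1
1 - p = 0.9
(1 - p)^30 = 0.9^30 = 0.042391
P(at least one) = 1 - 0.042391 = 0.9576

0.9576


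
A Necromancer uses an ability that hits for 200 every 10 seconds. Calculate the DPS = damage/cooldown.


DPS = damage / cooldown
= 200 / 10
= 20.00

20.00 DPS


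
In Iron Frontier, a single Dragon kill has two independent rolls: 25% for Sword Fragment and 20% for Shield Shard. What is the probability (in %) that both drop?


For independent events, P(both) = P(A) * P(B)
= 25% * 20%
= 500 / 100 %
= 5.0%

5.0%


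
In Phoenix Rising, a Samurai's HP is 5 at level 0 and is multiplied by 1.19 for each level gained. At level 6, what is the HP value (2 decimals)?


value = base * growth^level
= 5 * 1.19^6
= 5 * 2.839761
= 14.20

14.20 HP


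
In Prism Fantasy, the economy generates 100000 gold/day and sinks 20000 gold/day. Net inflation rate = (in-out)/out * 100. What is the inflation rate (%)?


Net gold = 100000 - 20000 = 80000
Inflation rate = net / sunk * 100 = 80000 / 20000 * 100
= 4.0 * 100
= 400.00%

400.00%


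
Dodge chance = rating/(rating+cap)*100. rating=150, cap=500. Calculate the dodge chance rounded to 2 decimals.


dodge% = 150 / (150 + 500) * 100
= 150 / 650 * 100
= 0.230769 * 100
= 23.08%

23.08%


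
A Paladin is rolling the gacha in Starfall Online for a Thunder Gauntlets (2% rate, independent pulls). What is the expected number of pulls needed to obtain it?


Expected pulls for a geometric distribution = 1/p = 100 / rate%
= 100 / 2
= 50.0

50.0 pulls


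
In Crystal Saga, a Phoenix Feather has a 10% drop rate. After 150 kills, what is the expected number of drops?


Expected drops = kills * (drop_rate / 100)
= 150 * (10 / 100)
= 150 * 0.1
= 15.0

15.0 drops


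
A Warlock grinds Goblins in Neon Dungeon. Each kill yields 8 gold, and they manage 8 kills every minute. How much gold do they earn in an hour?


Gold per minute = 8 * 8 = 64
Gold per hour = 64 * 60 = 3840

3840 gold/hour


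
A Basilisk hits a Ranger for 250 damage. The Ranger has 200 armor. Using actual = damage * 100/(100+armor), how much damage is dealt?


actual = 250 * 100 / (100 + 200)
= 250 * 100 / 300
= 25000 / 300
= 83.33

83.33 damage


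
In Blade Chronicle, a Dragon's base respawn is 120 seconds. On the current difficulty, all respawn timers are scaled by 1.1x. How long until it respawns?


Respawn time = base * multiplier
= 120 * 1.1
= 132.0 seconds

132.0 seconds


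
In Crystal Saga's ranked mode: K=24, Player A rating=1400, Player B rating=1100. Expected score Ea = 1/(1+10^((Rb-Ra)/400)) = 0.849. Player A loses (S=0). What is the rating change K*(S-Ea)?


Elo update: delta = K * (S - Ea), where S = 0 (loses)
S - Ea = 0 - 0.849 = -0.849
Rating change = 24 * -0.849
= -20.38

-20.38 rating points


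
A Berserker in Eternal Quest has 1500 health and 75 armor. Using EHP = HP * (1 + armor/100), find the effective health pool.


EHP = 1500 * (1 + 75/100)
= 1500 * (1 + 0.75)
= 1500 * 1.75
= 2625.0

2625.0 EHP


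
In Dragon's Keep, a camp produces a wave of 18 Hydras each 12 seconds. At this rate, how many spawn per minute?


Spawns per minute = count * (60 / interval)
= 18 * (60 / 12)
= 18 * 5.0
= 90.0

90.0 per minute


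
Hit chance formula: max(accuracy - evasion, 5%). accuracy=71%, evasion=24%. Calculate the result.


accuracy - evasion = 71 - 24 = 47
Apply floor: max(47, 5) = 47
Hit chance = 47%

47%


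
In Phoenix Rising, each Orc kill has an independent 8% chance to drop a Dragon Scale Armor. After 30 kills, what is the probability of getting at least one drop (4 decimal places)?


P(at least one) = 1 - P(none) = 1 - (1-p)^n
p = 8/100 = 0.08
1 - p = 0.92
(1 - p)^30 = 0.92^30 = 0.081966
P(at least one) = 1 - 0.081966 = 0.9180

0.9180


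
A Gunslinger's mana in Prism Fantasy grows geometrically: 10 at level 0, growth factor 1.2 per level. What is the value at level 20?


value = base * growth^level
= 10 * 1.2^20
= 10 * 38.3376
= 383.38

383.38 mana


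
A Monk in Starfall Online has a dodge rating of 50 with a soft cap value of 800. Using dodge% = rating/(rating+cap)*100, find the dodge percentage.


dodge% = 50 / (50 + 800) * 100
= 50 / 850 * 100
= 0.058824 * 100
= 5.88%

5.88%


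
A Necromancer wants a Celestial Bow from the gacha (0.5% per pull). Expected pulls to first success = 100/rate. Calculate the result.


Expected pulls for a geometric distribution = 1/p = 100 / rate%
= 100 / 0.5
= 200.0

200.0 pulls


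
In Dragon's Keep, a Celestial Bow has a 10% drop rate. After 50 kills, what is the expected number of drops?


Expected drops = kills * (drop_rate / 100)
= 50 * (10 / 100)
= 50 * 0.1
= 5.0

5.0 drops


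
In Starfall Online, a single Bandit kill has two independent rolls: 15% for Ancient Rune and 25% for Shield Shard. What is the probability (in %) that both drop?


For independent events, P(both) = P(A) * P(B)
= 15% * 25%
= 375 / 100 %
= 3.75%

3.75%


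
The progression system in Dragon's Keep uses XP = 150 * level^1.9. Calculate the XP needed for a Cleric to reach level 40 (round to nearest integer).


XP = 150 * level^1.9
Substitute level = 40:
XP = 150 * 40^1.9
= 150 * 1106.4046
= 165961

165961 XP


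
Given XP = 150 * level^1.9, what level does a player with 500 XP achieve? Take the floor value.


XP = 150 * level^1.9, so level = (XP / 150)^(1/1.9)
= (500 / 150)^(1/1.9)
= 3.3333^0.5263
= 1.8845
Floor: level = 1

level 1


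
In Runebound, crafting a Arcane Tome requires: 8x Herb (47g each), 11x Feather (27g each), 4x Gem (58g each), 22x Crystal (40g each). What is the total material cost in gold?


Cost breakdown:
  Herb: 8 * 47 = 376
  Feather: 11 * 27 = 297
  Gem: 4 * 58 = 232
  Crystal: 22 * 40 = 880
Total = 376 + 297 + 232 + 880 = 1785

1785 gold


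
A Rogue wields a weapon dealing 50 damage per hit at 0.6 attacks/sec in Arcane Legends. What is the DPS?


DPS = damage * attack_speed
= 50 * 0.6
= 30.0

30.0 DPS


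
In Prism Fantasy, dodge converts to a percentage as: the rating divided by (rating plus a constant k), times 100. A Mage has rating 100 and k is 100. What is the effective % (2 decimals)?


effective% = rating / (rating + k) * 100
= 100 / (100 + 100) * 100
= 100 / 200 * 100
= 0.5 * 100
= 50.00%

50.00%


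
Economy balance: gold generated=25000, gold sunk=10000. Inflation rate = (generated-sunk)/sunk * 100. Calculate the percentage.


Net gold = 25000 - 10000 = 15000
Inflation rate = net / sunk * 100 = 15000 / 10000 * 100
= 1.5 * 100
= 150.00%

150.00%


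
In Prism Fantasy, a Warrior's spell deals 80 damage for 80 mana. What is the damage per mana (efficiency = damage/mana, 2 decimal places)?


Efficiency = damage / mana
= 80 / 80
= 1.00

1.00 dmg/mana


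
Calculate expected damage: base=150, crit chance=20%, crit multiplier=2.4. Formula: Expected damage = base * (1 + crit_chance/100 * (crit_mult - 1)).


E[dmg] = base * (1 + crit_chance * (crit_mult - 1))
cc as decimal = 20/100 = 0.2
cm - 1 = 2.4 - 1 = 1.4
Bonus factor = 0.2 * 1.4 = 0.28
Total multiplier = 1 + 0.28 = 1.28
Expected damage = 150 * 1.28 = 192.00

192.00 damage


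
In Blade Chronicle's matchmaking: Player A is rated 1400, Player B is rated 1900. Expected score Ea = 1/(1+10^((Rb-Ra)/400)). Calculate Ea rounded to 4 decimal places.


Elo expected score: Ea = 1/(1 + 10^((Rb-Ra)/400))
Rb - Ra = 1900 - 1400 = 500
(Rb-Ra)/400 = 500/400 = 1.25
10^1.25 = 17.782794
Ea = 1/(1 + 17.782794) = 1/18.782794 = 0.0532

0.0532


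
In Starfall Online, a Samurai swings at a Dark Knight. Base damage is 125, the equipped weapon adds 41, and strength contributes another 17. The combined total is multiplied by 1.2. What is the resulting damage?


Sum base + weapon + str = 125 + 41 + 17 = 183
Multiply by 1.2:
183 * 1.2 = 219.6

219.6 damage


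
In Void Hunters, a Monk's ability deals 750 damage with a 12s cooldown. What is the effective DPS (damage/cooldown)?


DPS = damage / cooldown
= 750 / 12
= 62.50

62.50 DPS


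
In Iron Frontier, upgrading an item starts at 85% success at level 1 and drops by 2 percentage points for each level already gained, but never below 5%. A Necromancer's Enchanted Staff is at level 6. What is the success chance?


raw_rate = 85 - 2 * (6 - 1)
= 85 - 2 * 5
= 85 - 10
= 75
Apply floor: max(75, 5) = 75%

75%


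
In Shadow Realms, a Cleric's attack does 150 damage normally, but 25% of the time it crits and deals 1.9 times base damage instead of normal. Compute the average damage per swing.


E[dmg] = base * (1 + crit_chance * (crit_mult - 1))
cc as decimal = 25/100 = 0.25
cm - 1 = 1.9 - 1 = 0.9
Bonus factor = 0.25 * 0.9 = 0.225
Total multiplier = 1 + 0.225 = 1.225
Expected damage = 150 * 1.225 = 183.75

183.75 damage


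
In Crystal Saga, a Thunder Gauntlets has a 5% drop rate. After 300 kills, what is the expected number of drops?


Expected drops = kills * (drop_rate / 100)
= 300 * (5 / 100)
= 300 * 0.05
= 15.0

15.0 drops


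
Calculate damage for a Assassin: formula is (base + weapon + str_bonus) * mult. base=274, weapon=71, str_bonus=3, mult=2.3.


Sum base + weapon + str = 274 + 71 + 3 = 348
Multiply by 2.3:
348 * 2.3 = 800.4

800.4 damage


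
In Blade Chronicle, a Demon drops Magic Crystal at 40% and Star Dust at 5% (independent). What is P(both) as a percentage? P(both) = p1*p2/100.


For independent events, P(both) = P(A) * P(B)
= 40% * 5%
= 200 / 100 %
= 2.0%

2.0%


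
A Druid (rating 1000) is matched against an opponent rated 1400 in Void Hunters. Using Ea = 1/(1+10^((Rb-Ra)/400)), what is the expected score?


Elo expected score: Ea = 1/(1 + 10^((Rb-Ra)/400))
Rb - Ra = 1400 - 1000 = 400
(Rb-Ra)/400 = 400/400 = 1.0
10^1.0 = 10.0
Ea = 1/(1 + 10.0) = 1/11.0 = 0.0909

0.0909


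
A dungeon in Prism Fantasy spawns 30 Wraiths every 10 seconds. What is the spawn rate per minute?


Spawns per minute = count * (60 / interval)
= 30 * (60 / 10)
= 30 * 6.0
= 180.0

180.0 per minute


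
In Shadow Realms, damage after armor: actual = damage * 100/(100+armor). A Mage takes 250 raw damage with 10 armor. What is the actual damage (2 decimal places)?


actual = 250 * 100 / (100 + 10)
= 250 * 100 / 110
= 25000 / 110
= 227.27

227.27 damage


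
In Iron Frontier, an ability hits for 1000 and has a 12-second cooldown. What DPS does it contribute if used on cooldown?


DPS = damage / cooldown
= 1000 / 12
= 83.33

83.33 DPS


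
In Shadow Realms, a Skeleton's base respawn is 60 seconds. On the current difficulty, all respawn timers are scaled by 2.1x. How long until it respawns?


Respawn time = base * multiplier
= 60 * 2.1
= 126.0 seconds

126.0 seconds


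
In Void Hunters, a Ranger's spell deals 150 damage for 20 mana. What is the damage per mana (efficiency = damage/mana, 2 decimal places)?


Efficiency = damage / mana
= 150 / 20
= 7.50

7.50 dmg/mana


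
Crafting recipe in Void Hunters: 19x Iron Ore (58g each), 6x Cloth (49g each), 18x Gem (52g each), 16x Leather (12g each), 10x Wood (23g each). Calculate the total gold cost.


Cost breakdown:
  Iron Ore: 19 * 58 = 1102
  Cloth: 6 * 49 = 294
  Gem: 18 * 52 = 936
  Leather: 16 * 12 = 192
  Wood: 10 * 23 = 230
Total = 1102 + 294 + 936 + 192 + 230 = 2754

2754 gold


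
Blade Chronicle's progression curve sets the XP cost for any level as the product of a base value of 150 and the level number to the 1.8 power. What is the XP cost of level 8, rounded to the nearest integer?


XP = 150 * level^1.8
Substitute level = 8:
XP = 150 * 8^1.8
= 150 * 42.2243
= 6334

6334 XP


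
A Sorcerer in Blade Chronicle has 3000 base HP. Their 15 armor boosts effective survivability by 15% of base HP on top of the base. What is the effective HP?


EHP = 3000 * (1 + 15/100)
= 3000 * (1 + 0.15)
= 3000 * 1.15
= 3450.0

3450.0 EHP


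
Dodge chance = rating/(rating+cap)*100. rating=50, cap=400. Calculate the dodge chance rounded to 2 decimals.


dodge% = 50 / (50 + 400) * 100
= 50 / 450 * 100
= 0.111111 * 100
= 11.11%

11.11%


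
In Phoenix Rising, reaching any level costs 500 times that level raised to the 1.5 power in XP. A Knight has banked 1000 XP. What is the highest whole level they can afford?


XP = 500 * level^1.5, so level = (XP / 500)^(1/1.5)
= (1000 / 500)^(1/1.5)
= 2.0^0.6667
= 1.5874
Floor: level = 1

level 1


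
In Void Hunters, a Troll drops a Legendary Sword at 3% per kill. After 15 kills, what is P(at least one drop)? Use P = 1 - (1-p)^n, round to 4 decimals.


P(at least one) = 1 - P(none) = 1 - (1-p)^n
p = 3/100 = 0.03
1 - p = 0.97
(1 - p)^15 = 0.97^15 = 0.633251
P(at least one) = 1 - 0.633251 = 0.3667

0.3667


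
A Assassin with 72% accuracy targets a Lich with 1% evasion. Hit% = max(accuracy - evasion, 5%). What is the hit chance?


accuracy - evasion = 72 - 1 = 71
Apply floor: max(71, 5) = 71
Hit chance = 71%

71%


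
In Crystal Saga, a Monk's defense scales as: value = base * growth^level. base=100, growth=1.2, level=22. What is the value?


value = base * growth^level
= 100 * 1.2^22
= 100 * 55.206144
= 5520.61

5520.61 defense


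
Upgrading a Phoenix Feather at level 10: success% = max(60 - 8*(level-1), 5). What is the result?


raw_rate = 60 - 8 * (10 - 1)
= 60 - 8 * 9
= 60 - 72
= -12
Apply floor: max(-12, 5) = 5%

5%


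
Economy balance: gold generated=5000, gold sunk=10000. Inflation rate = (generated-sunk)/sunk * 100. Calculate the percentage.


Net gold = 5000 - 10000 = -5000
Inflation rate = net / sunk * 100 = -5000 / 10000 * 100
= -0.5 * 100
= -50.00%

-50.00%


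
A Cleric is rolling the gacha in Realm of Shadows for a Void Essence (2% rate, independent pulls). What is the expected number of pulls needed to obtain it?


Expected pulls for a geometric distribution = 1/p = 100 / rate%
= 100 / 2
= 50.0

50.0 pulls


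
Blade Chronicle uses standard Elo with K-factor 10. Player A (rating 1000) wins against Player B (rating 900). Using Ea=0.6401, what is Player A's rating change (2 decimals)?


Elo update: delta = K * (S - Ea), where S = 1 (wins)
S - Ea = 1 - 0.6401 = 0.3599
Rating change = 10 * 0.3599
= 3.60

3.60 rating points


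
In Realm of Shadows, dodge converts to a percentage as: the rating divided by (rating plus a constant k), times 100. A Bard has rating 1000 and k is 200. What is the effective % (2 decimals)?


effective% = rating / (rating + k) * 100
= 1000 / (1000 + 200) * 100
= 1000 / 1200 * 100
= 0.833333 * 100
= 83.33%

83.33%


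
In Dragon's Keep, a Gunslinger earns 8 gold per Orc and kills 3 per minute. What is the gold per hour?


Gold per minute = 8 * 3 = 24
Gold per hour = 24 * 60 = 1440

1440 gold/hour


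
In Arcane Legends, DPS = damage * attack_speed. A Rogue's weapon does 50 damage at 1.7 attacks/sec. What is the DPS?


DPS = damage * attack_speed
= 50 * 1.7
= 85.0

85.0 DPS


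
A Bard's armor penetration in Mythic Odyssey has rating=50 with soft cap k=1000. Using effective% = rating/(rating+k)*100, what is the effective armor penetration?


effective% = rating / (rating + k) * 100
= 50 / (50 + 1000) * 100
= 50 / 1050 * 100
= 0.047619 * 100
= 4.76%

4.76%


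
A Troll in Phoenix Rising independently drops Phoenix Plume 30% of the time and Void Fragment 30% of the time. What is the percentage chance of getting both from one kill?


For independent events, P(both) = P(A) * P(B)
= 30% * 30%
= 900 / 100 %
= 9.0%

9.0%


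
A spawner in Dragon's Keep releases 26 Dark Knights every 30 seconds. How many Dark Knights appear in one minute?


Spawns per minute = count * (60 / interval)
= 26 * (60 / 30)
= 26 * 2.0
= 52.0

52.0 per minute


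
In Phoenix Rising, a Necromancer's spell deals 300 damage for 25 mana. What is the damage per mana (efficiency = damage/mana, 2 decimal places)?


Efficiency = damage / mana
= 300 / 25
= 12.00

12.00 dmg/mana


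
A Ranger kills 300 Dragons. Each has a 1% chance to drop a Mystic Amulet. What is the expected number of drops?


Expected drops = kills * (drop_rate / 100)
= 300 * (1 / 100)
= 300 * 0.01
= 3.0

3.0 drops


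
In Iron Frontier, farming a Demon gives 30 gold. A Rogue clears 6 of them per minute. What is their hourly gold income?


Gold per minute = 30 * 6 = 180
Gold per hour = 180 * 60 = 10800

10800 gold/hour


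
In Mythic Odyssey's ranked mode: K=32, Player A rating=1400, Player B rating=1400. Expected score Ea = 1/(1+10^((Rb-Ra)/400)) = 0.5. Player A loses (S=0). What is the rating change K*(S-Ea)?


Elo update: delta = K * (S - Ea), where S = 0 (loses)
S - Ea = 0 - 0.5 = -0.5
Rating change = 32 * -0.5
= -16.00

-16.00 rating points


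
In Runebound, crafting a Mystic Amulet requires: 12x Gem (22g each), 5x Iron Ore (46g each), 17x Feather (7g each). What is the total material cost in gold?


Cost breakdown:
  Gem: 12 * 22 = 264
  Iron Ore: 5 * 46 = 230
  Feather: 17 * 7 = 119
Total = 264 + 230 + 119 = 613

613 gold


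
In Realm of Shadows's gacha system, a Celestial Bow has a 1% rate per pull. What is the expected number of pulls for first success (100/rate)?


Expected pulls for a geometric distribution = 1/p = 100 / rate%
= 100 / 1
= 100.0

100.0 pulls


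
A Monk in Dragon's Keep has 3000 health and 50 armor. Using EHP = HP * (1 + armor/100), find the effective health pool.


EHP = 3000 * (1 + 50/100)
= 3000 * (1 + 0.5)
= 3000 * 1.5
= 4500.0

4500.0 EHP


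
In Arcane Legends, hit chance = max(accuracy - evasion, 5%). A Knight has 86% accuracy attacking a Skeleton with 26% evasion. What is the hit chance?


accuracy - evasion = 86 - 26 = 60
Apply floor: max(60, 5) = 60
Hit chance = 60%

60%


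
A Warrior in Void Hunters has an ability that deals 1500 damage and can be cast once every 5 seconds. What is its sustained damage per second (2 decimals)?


DPS = damage / cooldown
= 1500 / 5
= 300.00

300.00 DPS


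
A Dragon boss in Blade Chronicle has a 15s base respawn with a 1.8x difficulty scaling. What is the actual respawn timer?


Respawn time = base * multiplier
= 15 * 1.8
= 27.0 seconds

27.0 seconds


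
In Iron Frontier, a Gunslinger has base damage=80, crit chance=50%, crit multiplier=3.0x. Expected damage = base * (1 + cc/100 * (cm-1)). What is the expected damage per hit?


E[dmg] = base * (1 + crit_chance * (crit_mult - 1))
cc as decimal = 50/100 = 0.5
cm - 1 = 3.0 - 1 = 2.0
Bonus factor = 0.5 * 2.0 = 1.0
Total multiplier = 1 + 1.0 = 2.0
Expected damage = 80 * 2.0 = 160.00

160.00 damage
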